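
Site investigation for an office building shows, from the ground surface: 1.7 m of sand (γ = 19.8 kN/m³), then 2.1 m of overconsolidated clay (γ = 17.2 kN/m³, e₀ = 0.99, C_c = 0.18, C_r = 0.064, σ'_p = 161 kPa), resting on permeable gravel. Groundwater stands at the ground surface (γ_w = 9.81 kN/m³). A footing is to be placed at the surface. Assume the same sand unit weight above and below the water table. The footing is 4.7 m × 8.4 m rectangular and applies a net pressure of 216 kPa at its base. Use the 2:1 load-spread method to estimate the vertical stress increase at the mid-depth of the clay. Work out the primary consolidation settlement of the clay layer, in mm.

S_c ≈ 48.1 mm

Mid-depth of clay below the ground surface: z = 1.7 + 2.1/2 = 2.75 m.
Total vertical stress at mid-clay: σ_v = 19.8×1.7 + 17.2×1.05 = 51.72 kPa.
Pore pressure: u = 9.81×(2.75 − 0) = 26.978 kPa.
Initial effective stress: σ'_0 = σ_v − u = 51.72 − 26.978 = 24.742 kPa.
Stress increase at mid-clay by the 2:1 spreading method:
Δσ = qBL/((B+z)(L+z)) = 216×4.7×8.4/((4.7+2.75)(8.4+2.75)) = 102.66 kPa
Final effective stress: σ'_f = 24.742 + 102.66 = 127.4 kPa.
σ'_f = 127.4 ≤ σ'_p = 161 kPa, so the clay remains overconsolidated and only the recompression index applies:
S_c = C_r·H/(1+e₀)·log₁₀(σ'_f/σ'_0) = 0.064×2.1/1.99×log₁₀(127.4/24.742)
    = 0.067539 × 0.71173 = 0.04807 m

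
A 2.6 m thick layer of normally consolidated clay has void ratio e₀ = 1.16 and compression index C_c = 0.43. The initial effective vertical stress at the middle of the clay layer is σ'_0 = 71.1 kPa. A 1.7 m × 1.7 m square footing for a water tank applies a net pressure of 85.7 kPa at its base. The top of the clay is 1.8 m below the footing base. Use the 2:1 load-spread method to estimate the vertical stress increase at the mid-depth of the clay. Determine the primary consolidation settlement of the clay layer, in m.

S_c ≈ 0.0317 m

Mid-depth of clay below the footing base: z = 1.8 + 2.6/2 = 3.1 m.
Stress increase at mid-clay by the 2:1 spreading method:
Δσ = qBL/((B+z)(L+z)) = 85.7×1.7×1.7/((1.7+3.1)(1.7+3.1)) = 10.75 kPa
Final effective stress: σ'_f = σ'_0 + Δσ = 71.1 + 10.75 = 81.85 kPa.
Normally consolidated clay, so the full stress increment lies on the virgin compression line:
S_c = C_c·H/(1+e₀)·log₁₀(σ'_f/σ'_0) = 0.43×2.6/(1+1.16)×log₁₀(81.85/71.1)
    = 0.51759 × 0.061149 = 0.03165 m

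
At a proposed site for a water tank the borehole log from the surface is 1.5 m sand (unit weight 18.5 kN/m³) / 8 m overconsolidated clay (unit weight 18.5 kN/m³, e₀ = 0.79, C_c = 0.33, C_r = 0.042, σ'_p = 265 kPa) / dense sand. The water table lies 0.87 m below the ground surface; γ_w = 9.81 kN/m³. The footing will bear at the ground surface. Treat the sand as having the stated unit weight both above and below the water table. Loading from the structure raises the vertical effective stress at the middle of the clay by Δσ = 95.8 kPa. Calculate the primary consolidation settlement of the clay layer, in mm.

S_c ≈ 81 mm

Mid-depth of clay below the ground surface: z = 1.5 + 8/2 = 5.5 m.
Total vertical stress at mid-clay: σ_v = 18.5×1.5 + 18.5×4 = 101.75 kPa.
Pore pressure: u = 9.81×(5.5 − 0.87) = 45.42 kPa.
Initial effective stress: σ'_0 = σ_v − u = 101.75 − 45.42 = 56.33 kPa.
Final effective stress: σ'_f = 56.33 + 95.8 = 152.13 kPa.
σ'_f = 152.13 ≤ σ'_p = 265 kPa, so the clay remains overconsolidated and only the recompression index applies:
S_c = C_r·H/(1+e₀)·log₁₀(σ'_f/σ'_0) = 0.042×8/1.79×log₁₀(152.13/56.33)
    = 0.18771 × 0.43148 = 0.08099 m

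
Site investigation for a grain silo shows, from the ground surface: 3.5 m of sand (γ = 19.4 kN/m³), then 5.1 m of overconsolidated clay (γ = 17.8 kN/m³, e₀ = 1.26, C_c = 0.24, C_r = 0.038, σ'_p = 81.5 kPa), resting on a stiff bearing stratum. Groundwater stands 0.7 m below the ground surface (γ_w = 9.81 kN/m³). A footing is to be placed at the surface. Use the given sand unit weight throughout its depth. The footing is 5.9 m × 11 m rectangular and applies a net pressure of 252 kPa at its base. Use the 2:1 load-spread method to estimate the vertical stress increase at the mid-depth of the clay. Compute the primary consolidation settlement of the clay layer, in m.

Mid-depth of clay below the ground surface: z = 3.5 + 5.1/2 = 6.05 m.
Total vertical stress at mid-clay: σ_v = 19.4×3.5 + 17.8×2.55 = 113.29 kPa.
Pore pressure: u = 9.81×(6.05 − 0.7) = 52.483 kPa.
Initial effective stress: σ'_0 = σ_v − u = 113.29 − 52.483 = 60.807 kPa.
Stress increase at mid-clay by the 2:1 spreading method:
Δσ = qBL/((B+z)(L+z)) = 252×5.9×11/((5.9+6.05)(11+6.05)) = 80.27 kPa
Final effective stress: σ'_f = 60.807 + 80.27 = 141.08 kPa.
σ'_f = 141.08 > σ'_p = 81.5 kPa, so the stress path crosses the preconsolidation pressure — recompression up to σ'_p, then virgin compression beyond:
S_c = H/(1+e₀)·[C_r·log₁₀(σ'_p/σ'_0) + C_c·log₁₀(σ'_f/σ'_p)]
    = 5.1/2.26 × [0.038×log₁₀(81.5/60.807) + 0.24×log₁₀(141.08/81.5)]
    = 2.2566 × [0.0048338 + 0.057194] = 0.14 m

S_c ≈ 0.14 m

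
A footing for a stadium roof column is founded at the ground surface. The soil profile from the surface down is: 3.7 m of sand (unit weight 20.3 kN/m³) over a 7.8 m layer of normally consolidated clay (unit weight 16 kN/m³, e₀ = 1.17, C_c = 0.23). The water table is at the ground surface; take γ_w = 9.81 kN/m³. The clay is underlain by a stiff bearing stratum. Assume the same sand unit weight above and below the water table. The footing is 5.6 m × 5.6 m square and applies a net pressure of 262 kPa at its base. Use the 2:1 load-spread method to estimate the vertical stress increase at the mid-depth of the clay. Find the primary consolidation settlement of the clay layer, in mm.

S_c ≈ 201 mm

Mid-depth of clay below the ground surface: z = 3.7 + 7.8/2 = 7.6 m.
Total vertical stress at mid-clay: σ_v = 20.3×3.7 + 16×3.9 = 137.51 kPa.
Pore pressure: u = 9.81×(7.6 − 0) = 74.556 kPa.
Initial effective stress: σ'_0 = σ_v − u = 137.51 − 74.556 = 62.954 kPa.
Stress increase at mid-clay by the 2:1 spreading method:
Δσ = qBL/((B+z)(L+z)) = 262×5.6×5.6/((5.6+7.6)(5.6+7.6)) = 47.155 kPa
Final effective stress: σ'_f = σ'_0 + Δσ = 62.954 + 47.155 = 110.11 kPa.
Normally consolidated clay, so the full stress increment lies on the virgin compression line:
S_c = C_c·H/(1+e₀)·log₁₀(σ'_f/σ'_0) = 0.23×7.8/(1+1.17)×log₁₀(110.11/62.954)
    = 0.82673 × 0.2428 = 0.2007 m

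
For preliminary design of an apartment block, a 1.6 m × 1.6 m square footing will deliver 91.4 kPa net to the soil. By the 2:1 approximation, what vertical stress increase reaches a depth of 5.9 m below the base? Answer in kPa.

By the 2:1 method the load spreads at 1 horizontal : 2 vertical, so at depth z the loaded area has grown by z in each plan dimension:
Δσ = qBL/((B+z)(L+z)) = 91.4×1.6×1.6/((1.6+5.9)(1.6+5.9)) = 4.1597 kPa

Δσ_z ≈ 4.16 kPa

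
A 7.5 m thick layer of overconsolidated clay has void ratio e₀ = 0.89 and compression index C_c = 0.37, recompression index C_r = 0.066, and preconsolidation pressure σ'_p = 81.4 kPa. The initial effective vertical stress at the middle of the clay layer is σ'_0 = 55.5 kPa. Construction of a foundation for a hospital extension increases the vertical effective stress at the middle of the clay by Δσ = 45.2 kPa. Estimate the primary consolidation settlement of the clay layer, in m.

S_c ≈ 0.179 m

Final effective stress: σ'_f = 55.5 + 45.2 = 100.7 kPa.
σ'_f = 100.7 > σ'_p = 81.4 kPa, so the stress path crosses the preconsolidation pressure — recompression up to σ'_p, then virgin compression beyond:
S_c = H/(1+e₀)·[C_r·log₁₀(σ'_p/σ'_0) + C_c·log₁₀(σ'_f/σ'_p)]
    = 7.5/1.89 × [0.066×log₁₀(81.4/55.5) + 0.37×log₁₀(100.7/81.4)]
    = 3.9683 × [0.010978 + 0.03419] = 0.1792 m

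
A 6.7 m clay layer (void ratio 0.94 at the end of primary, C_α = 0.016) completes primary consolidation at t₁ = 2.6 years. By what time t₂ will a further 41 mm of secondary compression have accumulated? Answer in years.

S_s = C_α·H/(1+e_p)·log₁₀(t₂/t₁) ⇒ log₁₀(t₂/t₁) = S_s·(1+e_p)/(C_α·H).
log₁₀(t₂/t₁) = 0.041 × (1+0.94) / (0.016×6.7) = 0.742
t₂ = t₁ × 10^0.742 = 2.6 × 5.52 = 14.35 years

t₂ ≈ 14.4 years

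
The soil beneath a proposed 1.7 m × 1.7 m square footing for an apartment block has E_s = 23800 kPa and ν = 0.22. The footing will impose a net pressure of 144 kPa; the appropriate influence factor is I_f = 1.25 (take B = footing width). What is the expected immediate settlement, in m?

Immediate (elastic) settlement: S_e = q·B·(1−ν²)/E_s · I_f.
S_e = 144 × 1.7 × (1 − 0.22²) / 23800 × 1.25
    = 144 × 1.7 × 0.9516 / 23800 × 1.25
    = 0.01223 m

S_e ≈ 0.0122 m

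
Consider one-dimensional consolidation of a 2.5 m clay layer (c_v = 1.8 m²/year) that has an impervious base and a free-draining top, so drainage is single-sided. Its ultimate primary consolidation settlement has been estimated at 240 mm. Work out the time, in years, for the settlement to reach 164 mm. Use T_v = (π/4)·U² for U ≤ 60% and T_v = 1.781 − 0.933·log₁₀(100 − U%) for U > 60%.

t ≈ 1.32 years

Drainage path length: H_d = H = 2.5 m (single drainage).
U = S(t)/S_ult = 164/240 = 0.6833.
U > 60%: T_v = 1.781 − 0.933·log₁₀(100 − 68.333) = 0.38094.
t = T_v·H_d²/c_v = 0.38094×2.5²/1.8 = 1.323 years.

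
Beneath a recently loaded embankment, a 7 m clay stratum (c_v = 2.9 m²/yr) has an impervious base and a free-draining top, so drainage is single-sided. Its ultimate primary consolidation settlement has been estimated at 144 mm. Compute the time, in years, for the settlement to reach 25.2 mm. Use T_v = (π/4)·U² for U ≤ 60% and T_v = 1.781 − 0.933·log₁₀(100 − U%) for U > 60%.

Drainage path length: H_d = H = 7 m (single drainage).
U = S(t)/S_ult = 25.2/144 = 0.175.
U ≤ 60%: T_v = (π/4)·U² = (π/4)×0.175² = 0.024053.
t = T_v·H_d²/c_v = 0.024053×7²/2.9 = 0.4064 years.

t ≈ 0.406 years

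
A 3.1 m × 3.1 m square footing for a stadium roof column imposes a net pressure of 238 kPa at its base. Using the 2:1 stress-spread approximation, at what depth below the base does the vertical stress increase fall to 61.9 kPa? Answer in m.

z ≈ 2.98 m

2:1 spreading — at depth z the loaded area has grown by z in each plan dimension:
qB²/(B+z)² = Δσ_z ⇒ z = B(√(q/Δσ_z) − 1) = 3.1×(√(238/61.9) − 1) = 2.979 m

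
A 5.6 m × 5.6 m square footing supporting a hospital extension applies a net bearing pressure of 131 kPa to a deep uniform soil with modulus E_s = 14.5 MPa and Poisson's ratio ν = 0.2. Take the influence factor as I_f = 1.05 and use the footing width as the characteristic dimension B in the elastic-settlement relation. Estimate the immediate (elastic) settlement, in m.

S_e ≈ 0.051 m

Immediate (elastic) settlement: S_e = q·B·(1−ν²)/E_s · I_f.
E_s = 14.5 MPa = 14500 kPa.
S_e = 131 × 5.6 × (1 − 0.2²) / 14500 × 1.05
    = 131 × 5.6 × 0.96 / 14500 × 1.05
    = 0.051 m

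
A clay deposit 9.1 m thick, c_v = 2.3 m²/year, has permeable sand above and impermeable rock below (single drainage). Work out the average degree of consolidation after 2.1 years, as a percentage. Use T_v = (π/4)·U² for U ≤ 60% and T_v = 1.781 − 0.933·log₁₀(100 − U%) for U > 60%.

U ≈ 27.3 %

Drainage path length: H_d = H = 9.1 m (single drainage).
T_v = c_v·t/H_d² = 2.3×2.1/9.1² = 0.058326.
T_v = 0.058326 corresponds to the U ≤ 60% branch:
U = √(4T_v/π) = 0.2725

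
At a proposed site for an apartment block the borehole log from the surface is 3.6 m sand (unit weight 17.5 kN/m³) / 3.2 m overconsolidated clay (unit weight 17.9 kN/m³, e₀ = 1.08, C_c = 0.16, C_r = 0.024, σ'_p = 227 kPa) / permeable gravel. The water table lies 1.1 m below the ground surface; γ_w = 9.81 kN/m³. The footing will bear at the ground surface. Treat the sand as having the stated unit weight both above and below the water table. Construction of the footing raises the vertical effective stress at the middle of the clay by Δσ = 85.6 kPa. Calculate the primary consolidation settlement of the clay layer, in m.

Mid-depth of clay below the ground surface: z = 3.6 + 3.2/2 = 5.2 m.
Total vertical stress at mid-clay: σ_v = 17.5×3.6 + 17.9×1.6 = 91.64 kPa.
Pore pressure: u = 9.81×(5.2 − 1.1) = 40.221 kPa.
Initial effective stress: σ'_0 = σ_v − u = 91.64 − 40.221 = 51.419 kPa.
Final effective stress: σ'_f = 51.419 + 85.6 = 137.02 kPa.
σ'_f = 137.02 ≤ σ'_p = 227 kPa, so the clay remains overconsolidated and only the recompression index applies:
S_c = C_r·H/(1+e₀)·log₁₀(σ'_f/σ'_0) = 0.024×3.2/2.08×log₁₀(137.02/51.419)
    = 0.036924 × 0.42566 = 0.01572 m

S_c ≈ 0.0157 m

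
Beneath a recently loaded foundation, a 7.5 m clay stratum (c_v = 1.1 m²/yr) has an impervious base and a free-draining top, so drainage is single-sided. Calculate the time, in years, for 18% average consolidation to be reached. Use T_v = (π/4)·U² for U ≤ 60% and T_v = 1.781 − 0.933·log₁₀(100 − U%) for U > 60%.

Drainage path length: H_d = H = 7.5 m (single drainage).
U ≤ 60%: T_v = (π/4)·U² = (π/4)×0.18² = 0.025447.
t = T_v·H_d²/c_v = 0.025447×7.5²/1.1 = 1.301 years.

t ≈ 1.3 years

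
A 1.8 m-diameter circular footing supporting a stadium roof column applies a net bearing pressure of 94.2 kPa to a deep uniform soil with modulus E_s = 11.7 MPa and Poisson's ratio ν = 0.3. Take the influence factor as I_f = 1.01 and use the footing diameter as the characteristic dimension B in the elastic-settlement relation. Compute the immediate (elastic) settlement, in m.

Immediate (elastic) settlement: S_e = q·B·(1−ν²)/E_s · I_f.
E_s = 11.7 MPa = 11700 kPa.
S_e = 94.2 × 1.8 × (1 − 0.3²) / 11700 × 1.01
    = 94.2 × 1.8 × 0.91 / 11700 × 1.01
    = 0.01332 m

S_e ≈ 0.0133 m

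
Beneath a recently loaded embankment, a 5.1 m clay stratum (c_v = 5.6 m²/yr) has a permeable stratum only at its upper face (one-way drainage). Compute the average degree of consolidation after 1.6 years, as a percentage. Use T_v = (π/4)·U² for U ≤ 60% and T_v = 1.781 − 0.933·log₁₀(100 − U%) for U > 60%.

Drainage path length: H_d = H = 5.1 m (single drainage).
T_v = c_v·t/H_d² = 5.6×1.6/5.1² = 0.34448.
T_v = 0.34448 corresponds to the U > 60% branch:
U = 1 − 10^((1.781 − T_v)/0.933)/100 = 0.6535

U ≈ 65.4 %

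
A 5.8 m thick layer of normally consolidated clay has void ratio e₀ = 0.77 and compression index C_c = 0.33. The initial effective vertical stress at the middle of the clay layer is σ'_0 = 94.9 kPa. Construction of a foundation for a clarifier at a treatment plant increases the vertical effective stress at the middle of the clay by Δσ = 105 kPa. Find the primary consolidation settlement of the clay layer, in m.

S_c ≈ 0.35 m

Final effective stress: σ'_f = σ'_0 + Δσ = 94.9 + 105 = 199.9 kPa.
Normally consolidated clay, so the full stress increment lies on the virgin compression line:
S_c = C_c·H/(1+e₀)·log₁₀(σ'_f/σ'_0) = 0.33×5.8/(1+0.77)×log₁₀(199.9/94.9)
    = 1.0814 × 0.32355 = 0.3499 m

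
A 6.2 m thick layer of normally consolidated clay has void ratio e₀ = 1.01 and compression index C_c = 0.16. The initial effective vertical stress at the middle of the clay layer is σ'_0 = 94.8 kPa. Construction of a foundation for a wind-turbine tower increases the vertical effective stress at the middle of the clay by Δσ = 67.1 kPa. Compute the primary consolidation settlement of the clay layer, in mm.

Final effective stress: σ'_f = σ'_0 + Δσ = 94.8 + 67.1 = 161.9 kPa.
Normally consolidated clay, so the full stress increment lies on the virgin compression line:
S_c = C_c·H/(1+e₀)·log₁₀(σ'_f/σ'_0) = 0.16×6.2/(1+1.01)×log₁₀(161.9/94.8)
    = 0.49353 × 0.23244 = 0.1147 m

S_c ≈ 115 mm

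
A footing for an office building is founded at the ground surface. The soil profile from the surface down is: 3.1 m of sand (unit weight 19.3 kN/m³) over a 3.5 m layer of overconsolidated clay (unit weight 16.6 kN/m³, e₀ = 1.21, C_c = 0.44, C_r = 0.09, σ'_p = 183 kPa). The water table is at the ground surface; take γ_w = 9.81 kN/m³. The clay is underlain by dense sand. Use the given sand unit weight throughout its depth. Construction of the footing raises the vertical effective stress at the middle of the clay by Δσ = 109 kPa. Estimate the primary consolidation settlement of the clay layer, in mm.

S_c ≈ 80 mm

Mid-depth of clay below the ground surface: z = 3.1 + 3.5/2 = 4.85 m.
Total vertical stress at mid-clay: σ_v = 19.3×3.1 + 16.6×1.75 = 88.88 kPa.
Pore pressure: u = 9.81×(4.85 − 0) = 47.578 kPa.
Initial effective stress: σ'_0 = σ_v − u = 88.88 − 47.578 = 41.302 kPa.
Final effective stress: σ'_f = 41.302 + 109 = 150.3 kPa.
σ'_f = 150.3 ≤ σ'_p = 183 kPa, so the clay remains overconsolidated and only the recompression index applies:
S_c = C_r·H/(1+e₀)·log₁₀(σ'_f/σ'_0) = 0.09×3.5/2.21×log₁₀(150.3/41.302)
    = 0.14253 × 0.56099 = 0.07996 m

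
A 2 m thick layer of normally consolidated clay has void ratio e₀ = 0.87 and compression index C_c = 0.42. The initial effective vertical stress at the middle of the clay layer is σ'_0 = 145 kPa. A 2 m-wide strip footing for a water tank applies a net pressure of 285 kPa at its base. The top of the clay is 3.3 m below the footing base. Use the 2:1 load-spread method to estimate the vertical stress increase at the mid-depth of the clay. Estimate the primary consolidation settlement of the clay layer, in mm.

S_c ≈ 94.6 mm

Mid-depth of clay below the footing base: z = 3.3 + 2/2 = 4.3 m.
Stress increase at mid-clay by the 2:1 spreading method:
Δσ = qB/(B+z) = 285×2/(2+4.3) = 90.476 kPa
Final effective stress: σ'_f = σ'_0 + Δσ = 145 + 90.476 = 235.48 kPa.
Normally consolidated clay, so the full stress increment lies on the virgin compression line:
S_c = C_c·H/(1+e₀)·log₁₀(σ'_f/σ'_0) = 0.42×2/(1+0.87)×log₁₀(235.48/145)
    = 0.4492 × 0.21059 = 0.0946 m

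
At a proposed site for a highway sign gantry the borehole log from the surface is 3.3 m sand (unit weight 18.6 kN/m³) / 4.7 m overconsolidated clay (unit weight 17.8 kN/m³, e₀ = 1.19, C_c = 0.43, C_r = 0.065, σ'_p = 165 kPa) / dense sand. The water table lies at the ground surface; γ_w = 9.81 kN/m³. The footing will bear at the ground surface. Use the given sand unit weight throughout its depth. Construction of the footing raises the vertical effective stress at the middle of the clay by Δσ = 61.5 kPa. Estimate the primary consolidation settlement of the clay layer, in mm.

Mid-depth of clay below the ground surface: z = 3.3 + 4.7/2 = 5.65 m.
Total vertical stress at mid-clay: σ_v = 18.6×3.3 + 17.8×2.35 = 103.21 kPa.
Pore pressure: u = 9.81×(5.65 − 0) = 55.427 kPa.
Initial effective stress: σ'_0 = σ_v − u = 103.21 − 55.427 = 47.783 kPa.
Final effective stress: σ'_f = 47.783 + 61.5 = 109.28 kPa.
σ'_f = 109.28 ≤ σ'_p = 165 kPa, so the clay remains overconsolidated and only the recompression index applies:
S_c = C_r·H/(1+e₀)·log₁₀(σ'_f/σ'_0) = 0.065×4.7/2.19×log₁₀(109.28/47.783)
    = 0.1395 × 0.35927 = 0.05012 m

S_c ≈ 50.1 mm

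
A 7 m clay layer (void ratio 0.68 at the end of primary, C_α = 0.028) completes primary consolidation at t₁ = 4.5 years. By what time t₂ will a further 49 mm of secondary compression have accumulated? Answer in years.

t₂ ≈ 11.8 years

S_s = C_α·H/(1+e_p)·log₁₀(t₂/t₁) ⇒ log₁₀(t₂/t₁) = S_s·(1+e_p)/(C_α·H).
log₁₀(t₂/t₁) = 0.049 × (1+0.68) / (0.028×7) = 0.42
t₂ = t₁ × 10^0.42 = 4.5 × 2.63 = 11.84 years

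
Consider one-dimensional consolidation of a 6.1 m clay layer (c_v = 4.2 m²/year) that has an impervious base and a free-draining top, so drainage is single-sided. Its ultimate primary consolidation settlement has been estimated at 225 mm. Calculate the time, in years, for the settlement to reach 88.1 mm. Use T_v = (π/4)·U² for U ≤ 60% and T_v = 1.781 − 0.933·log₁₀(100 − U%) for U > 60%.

Drainage path length: H_d = H = 6.1 m (single drainage).
U = S(t)/S_ult = 88.1/225 = 0.3916.
U ≤ 60%: T_v = (π/4)·U² = (π/4)×0.39156² = 0.12041.
t = T_v·H_d²/c_v = 0.12041×6.1²/4.2 = 1.067 years.

t ≈ 1.07 years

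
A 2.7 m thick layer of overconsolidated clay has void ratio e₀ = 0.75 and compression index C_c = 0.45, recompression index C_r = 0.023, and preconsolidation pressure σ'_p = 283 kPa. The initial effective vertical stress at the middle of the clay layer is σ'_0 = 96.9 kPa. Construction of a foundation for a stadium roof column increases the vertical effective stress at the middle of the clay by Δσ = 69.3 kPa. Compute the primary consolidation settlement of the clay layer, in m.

Final effective stress: σ'_f = 96.9 + 69.3 = 166.2 kPa.
σ'_f = 166.2 ≤ σ'_p = 283 kPa, so the clay remains overconsolidated and only the recompression index applies:
S_c = C_r·H/(1+e₀)·log₁₀(σ'_f/σ'_0) = 0.023×2.7/1.75×log₁₀(166.2/96.9)
    = 0.035487 × 0.23431 = 0.008315 m

S_c ≈ 0.00831 m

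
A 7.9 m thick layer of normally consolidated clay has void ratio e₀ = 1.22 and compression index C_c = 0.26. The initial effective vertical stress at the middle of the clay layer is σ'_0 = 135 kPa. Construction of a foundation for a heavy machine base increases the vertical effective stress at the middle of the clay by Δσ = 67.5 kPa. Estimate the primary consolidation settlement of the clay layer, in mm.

Final effective stress: σ'_f = σ'_0 + Δσ = 135 + 67.5 = 202.5 kPa.
Normally consolidated clay, so the full stress increment lies on the virgin compression line:
S_c = C_c·H/(1+e₀)·log₁₀(σ'_f/σ'_0) = 0.26×7.9/(1+1.22)×log₁₀(202.5/135)
    = 0.92523 × 0.17609 = 0.1629 m

S_c ≈ 163 mm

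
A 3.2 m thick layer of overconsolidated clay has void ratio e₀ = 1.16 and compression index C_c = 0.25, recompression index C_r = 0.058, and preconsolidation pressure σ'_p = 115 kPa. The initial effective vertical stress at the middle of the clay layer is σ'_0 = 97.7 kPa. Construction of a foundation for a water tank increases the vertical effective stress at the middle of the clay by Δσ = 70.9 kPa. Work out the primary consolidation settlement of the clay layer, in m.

Final effective stress: σ'_f = 97.7 + 70.9 = 168.6 kPa.
σ'_f = 168.6 > σ'_p = 115 kPa, so the stress path crosses the preconsolidation pressure — recompression up to σ'_p, then virgin compression beyond:
S_c = H/(1+e₀)·[C_r·log₁₀(σ'_p/σ'_0) + C_c·log₁₀(σ'_f/σ'_p)]
    = 3.2/2.16 × [0.058×log₁₀(115/97.7) + 0.25×log₁₀(168.6/115)]
    = 1.4815 × [0.0041066 + 0.04154] = 0.06763 m

S_c ≈ 0.0676 m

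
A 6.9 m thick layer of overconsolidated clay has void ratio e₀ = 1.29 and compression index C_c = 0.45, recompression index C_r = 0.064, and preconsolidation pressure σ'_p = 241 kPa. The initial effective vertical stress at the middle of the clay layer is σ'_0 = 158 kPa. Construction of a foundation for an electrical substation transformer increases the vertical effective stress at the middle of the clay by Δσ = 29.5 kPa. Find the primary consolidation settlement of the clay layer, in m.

S_c ≈ 0.0143 m

Final effective stress: σ'_f = 158 + 29.5 = 187.5 kPa.
σ'_f = 187.5 ≤ σ'_p = 241 kPa, so the clay remains overconsolidated and only the recompression index applies:
S_c = C_r·H/(1+e₀)·log₁₀(σ'_f/σ'_0) = 0.064×6.9/2.29×log₁₀(187.5/158)
    = 0.19284 × 0.074344 = 0.01434 m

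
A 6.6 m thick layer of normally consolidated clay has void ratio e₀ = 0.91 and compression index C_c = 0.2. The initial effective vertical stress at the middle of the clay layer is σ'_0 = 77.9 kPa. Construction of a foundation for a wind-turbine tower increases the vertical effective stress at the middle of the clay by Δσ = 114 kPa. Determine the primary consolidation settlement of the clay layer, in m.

Final effective stress: σ'_f = σ'_0 + Δσ = 77.9 + 114 = 191.9 kPa.
Normally consolidated clay, so the full stress increment lies on the virgin compression line:
S_c = C_c·H/(1+e₀)·log₁₀(σ'_f/σ'_0) = 0.2×6.6/(1+0.91)×log₁₀(191.9/77.9)
    = 0.6911 × 0.39154 = 0.2706 m

S_c ≈ 0.271 m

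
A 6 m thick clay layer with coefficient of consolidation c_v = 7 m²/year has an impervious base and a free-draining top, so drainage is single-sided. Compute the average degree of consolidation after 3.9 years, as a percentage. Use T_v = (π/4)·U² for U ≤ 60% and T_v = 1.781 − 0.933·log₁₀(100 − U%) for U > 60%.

Drainage path length: H_d = H = 6 m (single drainage).
T_v = c_v·t/H_d² = 7×3.9/6² = 0.75833.
T_v = 0.75833 corresponds to the U > 60% branch:
U = 1 − 10^((1.781 − T_v)/0.933)/100 = 0.8752

U ≈ 87.5 %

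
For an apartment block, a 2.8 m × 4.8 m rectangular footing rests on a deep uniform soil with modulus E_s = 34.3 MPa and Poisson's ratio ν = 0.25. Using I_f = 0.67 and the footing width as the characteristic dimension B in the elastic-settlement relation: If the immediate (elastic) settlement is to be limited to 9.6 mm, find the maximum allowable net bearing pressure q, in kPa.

q ≈ 187 kPa

E_s = 34.3 MPa = 34300 kPa.
S_e = q·B·(1−ν²)/E_s · I_f  ⇒  q = S_e·E_s / (B·(1−ν²)·I_f).
q = 0.0096 × 34300 / (2.8 × 0.9375 × 0.67) = 187.2 kPa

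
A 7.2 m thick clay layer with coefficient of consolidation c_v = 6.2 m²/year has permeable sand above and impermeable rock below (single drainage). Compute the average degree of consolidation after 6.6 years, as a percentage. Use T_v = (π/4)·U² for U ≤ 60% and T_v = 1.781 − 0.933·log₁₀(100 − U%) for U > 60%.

U ≈ 88.4 %

Drainage path length: H_d = H = 7.2 m (single drainage).
T_v = c_v·t/H_d² = 6.2×6.6/7.2² = 0.78935.
T_v = 0.78935 corresponds to the U > 60% branch:
U = 1 − 10^((1.781 − T_v)/0.933)/100 = 0.8844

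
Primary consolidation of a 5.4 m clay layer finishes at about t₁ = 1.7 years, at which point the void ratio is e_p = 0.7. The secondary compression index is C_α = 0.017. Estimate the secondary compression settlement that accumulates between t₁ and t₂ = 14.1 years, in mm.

Secondary compression: S_s = C_α·H/(1+e_p)·log₁₀(t₂/t₁)
S_s = 0.017×5.4/(1+0.7)×log₁₀(14.1/1.7)
    = 0.054 × 0.9188 = 0.04961 m

S_s ≈ 49.6 mm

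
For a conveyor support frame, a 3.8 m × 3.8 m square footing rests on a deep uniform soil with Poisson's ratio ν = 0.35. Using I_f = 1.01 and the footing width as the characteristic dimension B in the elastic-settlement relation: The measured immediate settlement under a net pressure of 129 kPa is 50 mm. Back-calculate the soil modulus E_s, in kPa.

E_s ≈ 8690 kPa

S_e = q·B·(1−ν²)/E_s · I_f  ⇒  E_s = q·B·(1−ν²)·I_f / S_e.
E_s = 129 × 3.8 × 0.8775 × 1.01 / 0.05 = 8689 kPa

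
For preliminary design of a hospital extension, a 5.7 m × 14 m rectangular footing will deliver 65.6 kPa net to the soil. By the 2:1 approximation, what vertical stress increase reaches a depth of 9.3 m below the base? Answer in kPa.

By the 2:1 method the load spreads at 1 horizontal : 2 vertical, so at depth z the loaded area has grown by z in each plan dimension:
Δσ = qBL/((B+z)(L+z)) = 65.6×5.7×14/((5.7+9.3)(14+9.3)) = 14.978 kPa

Δσ_z ≈ 15 kPa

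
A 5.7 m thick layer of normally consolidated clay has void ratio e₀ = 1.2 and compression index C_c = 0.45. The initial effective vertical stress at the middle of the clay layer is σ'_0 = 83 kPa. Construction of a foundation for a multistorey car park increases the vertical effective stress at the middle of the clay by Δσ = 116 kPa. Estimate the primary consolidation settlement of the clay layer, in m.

S_c ≈ 0.443 m

Final effective stress: σ'_f = σ'_0 + Δσ = 83 + 116 = 199 kPa.
Normally consolidated clay, so the full stress increment lies on the virgin compression line:
S_c = C_c·H/(1+e₀)·log₁₀(σ'_f/σ'_0) = 0.45×5.7/(1+1.2)×log₁₀(199/83)
    = 1.1659 × 0.37977 = 0.4428 m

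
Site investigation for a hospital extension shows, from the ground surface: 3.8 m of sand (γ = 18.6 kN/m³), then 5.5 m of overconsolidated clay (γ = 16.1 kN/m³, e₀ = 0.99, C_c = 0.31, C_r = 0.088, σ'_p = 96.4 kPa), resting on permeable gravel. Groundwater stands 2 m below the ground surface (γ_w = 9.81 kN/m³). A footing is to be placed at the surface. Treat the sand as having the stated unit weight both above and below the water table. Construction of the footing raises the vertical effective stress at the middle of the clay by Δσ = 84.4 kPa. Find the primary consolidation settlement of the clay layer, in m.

S_c ≈ 0.209 m

Mid-depth of clay below the ground surface: z = 3.8 + 5.5/2 = 6.55 m.
Total vertical stress at mid-clay: σ_v = 18.6×3.8 + 16.1×2.75 = 114.96 kPa.
Pore pressure: u = 9.81×(6.55 − 2) = 44.636 kPa.
Initial effective stress: σ'_0 = σ_v − u = 114.96 − 44.636 = 70.324 kPa.
Final effective stress: σ'_f = 70.324 + 84.4 = 154.72 kPa.
σ'_f = 154.72 > σ'_p = 96.4 kPa, so the stress path crosses the preconsolidation pressure — recompression up to σ'_p, then virgin compression beyond:
S_c = H/(1+e₀)·[C_r·log₁₀(σ'_p/σ'_0) + C_c·log₁₀(σ'_f/σ'_p)]
    = 5.5/1.99 × [0.088×log₁₀(96.4/70.324) + 0.31×log₁₀(154.72/96.4)]
    = 2.7638 × [0.012054 + 0.063696] = 0.2094 m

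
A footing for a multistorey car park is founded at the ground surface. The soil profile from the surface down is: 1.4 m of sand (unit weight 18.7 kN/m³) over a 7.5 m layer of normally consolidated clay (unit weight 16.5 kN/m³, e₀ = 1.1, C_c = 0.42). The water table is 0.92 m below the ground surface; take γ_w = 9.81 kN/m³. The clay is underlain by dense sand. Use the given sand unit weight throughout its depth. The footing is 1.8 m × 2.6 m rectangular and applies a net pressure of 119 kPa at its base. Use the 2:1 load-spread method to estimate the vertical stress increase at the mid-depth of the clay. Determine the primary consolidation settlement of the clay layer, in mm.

Mid-depth of clay below the ground surface: z = 1.4 + 7.5/2 = 5.15 m.
Total vertical stress at mid-clay: σ_v = 18.7×1.4 + 16.5×3.75 = 88.055 kPa.
Pore pressure: u = 9.81×(5.15 − 0.92) = 41.496 kPa.
Initial effective stress: σ'_0 = σ_v − u = 88.055 − 41.496 = 46.559 kPa.
Stress increase at mid-clay by the 2:1 spreading method:
Δσ = qBL/((B+z)(L+z)) = 119×1.8×2.6/((1.8+5.15)(2.6+5.15)) = 10.34 kPa
Final effective stress: σ'_f = σ'_0 + Δσ = 46.559 + 10.34 = 56.899 kPa.
Normally consolidated clay, so the full stress increment lies on the virgin compression line:
S_c = C_c·H/(1+e₀)·log₁₀(σ'_f/σ'_0) = 0.42×7.5/(1+1.1)×log₁₀(56.899/46.559)
    = 1.5 × 0.087101 = 0.1307 m

S_c ≈ 131 mm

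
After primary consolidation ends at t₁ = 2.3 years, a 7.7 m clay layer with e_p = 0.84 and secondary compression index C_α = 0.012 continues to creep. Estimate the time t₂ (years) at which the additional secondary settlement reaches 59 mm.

S_s = C_α·H/(1+e_p)·log₁₀(t₂/t₁) ⇒ log₁₀(t₂/t₁) = S_s·(1+e_p)/(C_α·H).
log₁₀(t₂/t₁) = 0.059 × (1+0.84) / (0.012×7.7) = 1.175
t₂ = t₁ × 10^1.175 = 2.3 × 14.96 = 34.4 years

t₂ ≈ 34.4 years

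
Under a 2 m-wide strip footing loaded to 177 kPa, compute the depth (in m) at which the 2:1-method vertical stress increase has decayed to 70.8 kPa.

z ≈ 3 m

2:1 spreading — at depth z the loaded area has grown by z in each plan dimension:
qB/(B+z) = Δσ_z ⇒ z = qB/Δσ_z − B = 177×2/70.8 − 2 = 3 m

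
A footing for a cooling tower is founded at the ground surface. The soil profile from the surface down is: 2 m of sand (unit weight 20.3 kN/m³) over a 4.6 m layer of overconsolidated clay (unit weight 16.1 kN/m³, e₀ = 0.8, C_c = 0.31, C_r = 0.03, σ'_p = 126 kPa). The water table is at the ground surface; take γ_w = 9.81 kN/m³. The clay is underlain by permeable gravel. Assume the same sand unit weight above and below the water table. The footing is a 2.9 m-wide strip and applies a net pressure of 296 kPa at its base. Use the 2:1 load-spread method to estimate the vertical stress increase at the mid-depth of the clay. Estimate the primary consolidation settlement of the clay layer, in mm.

Mid-depth of clay below the ground surface: z = 2 + 4.6/2 = 4.3 m.
Total vertical stress at mid-clay: σ_v = 20.3×2 + 16.1×2.3 = 77.63 kPa.
Pore pressure: u = 9.81×(4.3 − 0) = 42.183 kPa.
Initial effective stress: σ'_0 = σ_v − u = 77.63 − 42.183 = 35.447 kPa.
Stress increase at mid-clay by the 2:1 spreading method:
Δσ = qB/(B+z) = 296×2.9/(2.9+4.3) = 119.22 kPa
Final effective stress: σ'_f = 35.447 + 119.22 = 154.67 kPa.
σ'_f = 154.67 > σ'_p = 126 kPa, so the stress path crosses the preconsolidation pressure — recompression up to σ'_p, then virgin compression beyond:
S_c = H/(1+e₀)·[C_r·log₁₀(σ'_p/σ'_0) + C_c·log₁₀(σ'_f/σ'_p)]
    = 4.6/1.8 × [0.03×log₁₀(126/35.447) + 0.31×log₁₀(154.67/126)]
    = 2.5556 × [0.016524 + 0.027601] = 0.1128 m

S_c ≈ 113 mm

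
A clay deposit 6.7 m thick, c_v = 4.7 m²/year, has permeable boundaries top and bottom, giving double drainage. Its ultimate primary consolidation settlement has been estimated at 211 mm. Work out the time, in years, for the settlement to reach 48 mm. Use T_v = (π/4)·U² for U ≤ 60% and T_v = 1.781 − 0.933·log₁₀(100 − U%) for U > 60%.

Drainage path length: H_d = H/2 = 3.35 m (double drainage).
U = S(t)/S_ult = 48/211 = 0.2275.
U ≤ 60%: T_v = (π/4)·U² = (π/4)×0.22749² = 0.040645.
t = T_v·H_d²/c_v = 0.040645×3.35²/4.7 = 0.09705 years.

t ≈ 0.0971 years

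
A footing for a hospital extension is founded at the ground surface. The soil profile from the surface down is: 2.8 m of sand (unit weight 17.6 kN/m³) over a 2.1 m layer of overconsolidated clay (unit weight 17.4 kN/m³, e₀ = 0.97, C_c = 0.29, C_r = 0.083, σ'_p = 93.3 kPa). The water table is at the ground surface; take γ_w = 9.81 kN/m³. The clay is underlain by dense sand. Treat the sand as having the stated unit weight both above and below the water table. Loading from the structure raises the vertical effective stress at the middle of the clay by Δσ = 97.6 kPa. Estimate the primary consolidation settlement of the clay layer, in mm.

S_c ≈ 85.7 mm

Mid-depth of clay below the ground surface: z = 2.8 + 2.1/2 = 3.85 m.
Total vertical stress at mid-clay: σ_v = 17.6×2.8 + 17.4×1.05 = 67.55 kPa.
Pore pressure: u = 9.81×(3.85 − 0) = 37.769 kPa.
Initial effective stress: σ'_0 = σ_v − u = 67.55 − 37.769 = 29.781 kPa.
Final effective stress: σ'_f = 29.781 + 97.6 = 127.38 kPa.
σ'_f = 127.38 > σ'_p = 93.3 kPa, so the stress path crosses the preconsolidation pressure — recompression up to σ'_p, then virgin compression beyond:
S_c = H/(1+e₀)·[C_r·log₁₀(σ'_p/σ'_0) + C_c·log₁₀(σ'_f/σ'_p)]
    = 2.1/1.97 × [0.083×log₁₀(93.3/29.781) + 0.29×log₁₀(127.38/93.3)]
    = 1.066 × [0.041163 + 0.039214] = 0.08568 m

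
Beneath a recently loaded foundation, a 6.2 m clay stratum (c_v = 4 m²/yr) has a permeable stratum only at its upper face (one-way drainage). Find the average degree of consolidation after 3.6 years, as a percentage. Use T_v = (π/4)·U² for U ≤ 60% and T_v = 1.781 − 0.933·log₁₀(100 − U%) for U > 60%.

Drainage path length: H_d = H = 6.2 m (single drainage).
T_v = c_v·t/H_d² = 4×3.6/6.2² = 0.37461.
T_v = 0.37461 corresponds to the U > 60% branch:
U = 1 − 10^((1.781 − T_v)/0.933)/100 = 0.6783

U ≈ 67.8 %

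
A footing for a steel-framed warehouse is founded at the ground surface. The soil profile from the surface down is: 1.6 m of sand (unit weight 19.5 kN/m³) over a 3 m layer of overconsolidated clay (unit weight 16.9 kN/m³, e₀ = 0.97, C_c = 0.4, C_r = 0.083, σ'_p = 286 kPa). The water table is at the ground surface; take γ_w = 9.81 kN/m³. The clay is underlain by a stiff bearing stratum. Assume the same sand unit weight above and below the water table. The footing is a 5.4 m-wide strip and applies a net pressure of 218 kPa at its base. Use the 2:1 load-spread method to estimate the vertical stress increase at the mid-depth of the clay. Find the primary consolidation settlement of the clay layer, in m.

Mid-depth of clay below the ground surface: z = 1.6 + 3/2 = 3.1 m.
Total vertical stress at mid-clay: σ_v = 19.5×1.6 + 16.9×1.5 = 56.55 kPa.
Pore pressure: u = 9.81×(3.1 − 0) = 30.411 kPa.
Initial effective stress: σ'_0 = σ_v − u = 56.55 − 30.411 = 26.139 kPa.
Stress increase at mid-clay by the 2:1 spreading method:
Δσ = qB/(B+z) = 218×5.4/(5.4+3.1) = 138.49 kPa
Final effective stress: σ'_f = 26.139 + 138.49 = 164.63 kPa.
σ'_f = 164.63 ≤ σ'_p = 286 kPa, so the clay remains overconsolidated and only the recompression index applies:
S_c = C_r·H/(1+e₀)·log₁₀(σ'_f/σ'_0) = 0.083×3/1.97×log₁₀(164.63/26.139)
    = 0.12639 × 0.79922 = 0.101 m

S_c ≈ 0.101 m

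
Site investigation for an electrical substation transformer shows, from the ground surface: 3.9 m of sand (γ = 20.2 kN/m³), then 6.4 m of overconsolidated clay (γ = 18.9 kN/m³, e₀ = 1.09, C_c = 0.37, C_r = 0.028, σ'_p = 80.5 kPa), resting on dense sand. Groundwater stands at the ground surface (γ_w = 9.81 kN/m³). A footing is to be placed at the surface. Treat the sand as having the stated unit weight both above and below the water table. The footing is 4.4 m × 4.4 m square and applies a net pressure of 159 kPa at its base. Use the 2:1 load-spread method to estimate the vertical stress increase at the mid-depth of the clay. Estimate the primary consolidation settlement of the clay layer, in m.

Mid-depth of clay below the ground surface: z = 3.9 + 6.4/2 = 7.1 m.
Total vertical stress at mid-clay: σ_v = 20.2×3.9 + 18.9×3.2 = 139.26 kPa.
Pore pressure: u = 9.81×(7.1 − 0) = 69.651 kPa.
Initial effective stress: σ'_0 = σ_v − u = 139.26 − 69.651 = 69.609 kPa.
Stress increase at mid-clay by the 2:1 spreading method:
Δσ = qBL/((B+z)(L+z)) = 159×4.4×4.4/((4.4+7.1)(4.4+7.1)) = 23.276 kPa
Final effective stress: σ'_f = 69.609 + 23.276 = 92.885 kPa.
σ'_f = 92.885 > σ'_p = 80.5 kPa, so the stress path crosses the preconsolidation pressure — recompression up to σ'_p, then virgin compression beyond:
S_c = H/(1+e₀)·[C_r·log₁₀(σ'_p/σ'_0) + C_c·log₁₀(σ'_f/σ'_p)]
    = 6.4/2.09 × [0.028×log₁₀(80.5/69.609) + 0.37×log₁₀(92.885/80.5)]
    = 3.0622 × [0.0017677 + 0.022995] = 0.07583 m

S_c ≈ 0.0758 m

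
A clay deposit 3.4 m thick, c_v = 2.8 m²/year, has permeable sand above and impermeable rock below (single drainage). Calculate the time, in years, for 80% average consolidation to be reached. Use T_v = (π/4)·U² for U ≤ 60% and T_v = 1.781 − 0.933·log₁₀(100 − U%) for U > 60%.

Drainage path length: H_d = H = 3.4 m (single drainage).
U > 60%: T_v = 1.781 − 0.933·log₁₀(100 − 80) = 0.56714.
t = T_v·H_d²/c_v = 0.56714×3.4²/2.8 = 2.341 years.

t ≈ 2.34 years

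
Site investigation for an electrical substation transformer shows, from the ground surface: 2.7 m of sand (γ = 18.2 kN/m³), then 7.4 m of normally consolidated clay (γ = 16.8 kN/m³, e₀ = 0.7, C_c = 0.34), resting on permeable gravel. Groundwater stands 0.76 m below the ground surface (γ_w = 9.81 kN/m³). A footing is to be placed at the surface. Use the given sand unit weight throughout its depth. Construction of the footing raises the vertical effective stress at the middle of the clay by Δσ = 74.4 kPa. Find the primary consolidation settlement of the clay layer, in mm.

S_c ≈ 543 mm

Mid-depth of clay below the ground surface: z = 2.7 + 7.4/2 = 6.4 m.
Total vertical stress at mid-clay: σ_v = 18.2×2.7 + 16.8×3.7 = 111.3 kPa.
Pore pressure: u = 9.81×(6.4 − 0.76) = 55.328 kPa.
Initial effective stress: σ'_0 = σ_v − u = 111.3 − 55.328 = 55.972 kPa.
Final effective stress: σ'_f = σ'_0 + Δσ = 55.972 + 74.4 = 130.37 kPa.
Normally consolidated clay, so the full stress increment lies on the virgin compression line:
S_c = C_c·H/(1+e₀)·log₁₀(σ'_f/σ'_0) = 0.34×7.4/(1+0.7)×log₁₀(130.37/55.972)
    = 1.48 × 0.36721 = 0.5435 m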